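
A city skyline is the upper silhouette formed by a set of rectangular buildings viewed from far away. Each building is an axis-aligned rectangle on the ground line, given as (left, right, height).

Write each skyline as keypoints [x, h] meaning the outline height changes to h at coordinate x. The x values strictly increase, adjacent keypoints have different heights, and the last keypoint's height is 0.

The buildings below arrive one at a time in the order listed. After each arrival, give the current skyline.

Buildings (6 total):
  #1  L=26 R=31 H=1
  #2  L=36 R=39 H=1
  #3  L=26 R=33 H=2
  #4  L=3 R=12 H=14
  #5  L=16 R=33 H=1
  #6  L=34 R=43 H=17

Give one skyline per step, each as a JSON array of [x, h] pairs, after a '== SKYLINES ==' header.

== SKYLINES ==
[[26,1],[31,0]]
[[26,1],[31,0],[36,1],[39,0]]
[[26,2],[33,0],[36,1],[39,0]]
[[3,14],[12,0],[26,2],[33,0],[36,1],[39,0]]
[[3,14],[12,0],[16,1],[26,2],[33,0],[36,1],[39,0]]
[[3,14],[12,0],[16,1],[26,2],[33,0],[34,17],[43,0]]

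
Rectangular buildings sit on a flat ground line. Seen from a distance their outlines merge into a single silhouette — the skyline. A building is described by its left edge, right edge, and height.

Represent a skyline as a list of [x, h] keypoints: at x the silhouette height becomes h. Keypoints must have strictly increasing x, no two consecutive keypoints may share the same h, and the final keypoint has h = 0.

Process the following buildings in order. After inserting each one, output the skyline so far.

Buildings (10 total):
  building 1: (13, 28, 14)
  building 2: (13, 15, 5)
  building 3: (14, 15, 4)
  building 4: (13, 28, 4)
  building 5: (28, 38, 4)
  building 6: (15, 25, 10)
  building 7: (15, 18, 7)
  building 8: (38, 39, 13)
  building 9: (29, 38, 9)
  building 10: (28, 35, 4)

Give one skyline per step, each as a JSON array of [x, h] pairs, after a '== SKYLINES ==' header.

== SKYLINES ==
[[13,14],[28,0]]
[[13,14],[28,0]]
[[13,14],[28,0]]
[[13,14],[28,0]]
[[13,14],[28,4],[38,0]]
[[13,14],[28,4],[38,0]]
[[13,14],[28,4],[38,0]]
[[13,14],[28,4],[38,13],[39,0]]
[[13,14],[28,4],[29,9],[38,13],[39,0]]
[[13,14],[28,4],[29,9],[38,13],[39,0]]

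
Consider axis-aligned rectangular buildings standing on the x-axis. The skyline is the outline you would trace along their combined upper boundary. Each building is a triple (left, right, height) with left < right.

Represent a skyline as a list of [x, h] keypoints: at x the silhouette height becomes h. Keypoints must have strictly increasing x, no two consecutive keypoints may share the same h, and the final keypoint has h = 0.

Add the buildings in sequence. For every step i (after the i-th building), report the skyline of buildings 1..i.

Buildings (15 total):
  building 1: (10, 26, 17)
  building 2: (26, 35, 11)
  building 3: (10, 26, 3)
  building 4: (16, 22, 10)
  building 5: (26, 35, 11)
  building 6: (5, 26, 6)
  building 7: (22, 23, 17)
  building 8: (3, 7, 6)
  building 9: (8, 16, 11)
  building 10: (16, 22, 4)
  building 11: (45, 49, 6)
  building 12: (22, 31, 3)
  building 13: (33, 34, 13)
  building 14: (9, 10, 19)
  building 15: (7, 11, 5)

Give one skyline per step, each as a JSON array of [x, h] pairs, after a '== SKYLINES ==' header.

== SKYLINES ==
[[10,17],[26,0]]
[[10,17],[26,11],[35,0]]
[[10,17],[26,11],[35,0]]
[[10,17],[26,11],[35,0]]
[[10,17],[26,11],[35,0]]
[[5,6],[10,17],[26,11],[35,0]]
[[5,6],[10,17],[26,11],[35,0]]
[[3,6],[10,17],[26,11],[35,0]]
[[3,6],[8,11],[10,17],[26,11],[35,0]]
[[3,6],[8,11],[10,17],[26,11],[35,0]]
[[3,6],[8,11],[10,17],[26,11],[35,0],[45,6],[49,0]]
[[3,6],[8,11],[10,17],[26,11],[35,0],[45,6],[49,0]]
[[3,6],[8,11],[10,17],[26,11],[33,13],[34,11],[35,0],[45,6],[49,0]]
[[3,6],[8,11],[9,19],[10,17],[26,11],[33,13],[34,11],[35,0],[45,6],[49,0]]
[[3,6],[8,11],[9,19],[10,17],[26,11],[33,13],[34,11],[35,0],[45,6],[49,0]]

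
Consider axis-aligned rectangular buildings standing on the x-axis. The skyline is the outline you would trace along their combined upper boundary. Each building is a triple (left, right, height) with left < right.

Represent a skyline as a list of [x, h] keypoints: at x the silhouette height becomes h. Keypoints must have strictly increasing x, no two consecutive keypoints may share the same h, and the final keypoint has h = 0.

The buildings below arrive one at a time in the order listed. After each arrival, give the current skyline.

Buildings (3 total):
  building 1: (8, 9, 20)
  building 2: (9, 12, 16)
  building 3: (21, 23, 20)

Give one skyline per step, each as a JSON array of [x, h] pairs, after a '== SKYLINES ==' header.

== SKYLINES ==
[[8,20],[9,0]]
[[8,20],[9,16],[12,0]]
[[8,20],[9,16],[12,0],[21,20],[23,0]]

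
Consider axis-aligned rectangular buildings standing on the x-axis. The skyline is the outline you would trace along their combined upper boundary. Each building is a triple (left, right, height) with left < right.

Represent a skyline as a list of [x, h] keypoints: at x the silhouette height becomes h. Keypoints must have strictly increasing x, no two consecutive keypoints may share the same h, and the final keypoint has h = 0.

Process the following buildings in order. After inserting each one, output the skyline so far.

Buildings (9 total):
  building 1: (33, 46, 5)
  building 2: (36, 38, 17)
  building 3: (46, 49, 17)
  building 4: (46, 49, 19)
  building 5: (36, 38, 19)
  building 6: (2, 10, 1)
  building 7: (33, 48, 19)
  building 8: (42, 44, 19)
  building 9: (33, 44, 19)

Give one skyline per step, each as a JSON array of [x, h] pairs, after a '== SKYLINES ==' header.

== SKYLINES ==
[[33,5],[46,0]]
[[33,5],[36,17],[38,5],[46,0]]
[[33,5],[36,17],[38,5],[46,17],[49,0]]
[[33,5],[36,17],[38,5],[46,19],[49,0]]
[[33,5],[36,19],[38,5],[46,19],[49,0]]
[[2,1],[10,0],[33,5],[36,19],[38,5],[46,19],[49,0]]
[[2,1],[10,0],[33,19],[49,0]]
[[2,1],[10,0],[33,19],[49,0]]
[[2,1],[10,0],[33,19],[49,0]]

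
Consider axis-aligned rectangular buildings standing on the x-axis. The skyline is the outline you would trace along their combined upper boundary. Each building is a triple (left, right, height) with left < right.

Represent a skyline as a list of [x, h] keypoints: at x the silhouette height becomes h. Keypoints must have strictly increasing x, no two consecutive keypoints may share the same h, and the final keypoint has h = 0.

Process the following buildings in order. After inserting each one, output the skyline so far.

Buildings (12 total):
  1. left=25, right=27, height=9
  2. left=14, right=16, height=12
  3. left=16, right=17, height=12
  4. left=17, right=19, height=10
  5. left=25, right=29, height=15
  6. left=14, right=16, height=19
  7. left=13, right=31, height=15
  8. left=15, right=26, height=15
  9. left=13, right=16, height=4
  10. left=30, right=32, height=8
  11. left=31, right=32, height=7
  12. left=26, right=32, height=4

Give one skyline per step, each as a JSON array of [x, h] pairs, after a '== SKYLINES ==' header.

== SKYLINES ==
[[25,9],[27,0]]
[[14,12],[16,0],[25,9],[27,0]]
[[14,12],[17,0],[25,9],[27,0]]
[[14,12],[17,10],[19,0],[25,9],[27,0]]
[[14,12],[17,10],[19,0],[25,15],[29,0]]
[[14,19],[16,12],[17,10],[19,0],[25,15],[29,0]]
[[13,15],[14,19],[16,15],[31,0]]
[[13,15],[14,19],[16,15],[31,0]]
[[13,15],[14,19],[16,15],[31,0]]
[[13,15],[14,19],[16,15],[31,8],[32,0]]
[[13,15],[14,19],[16,15],[31,8],[32,0]]
[[13,15],[14,19],[16,15],[31,8],[32,0]]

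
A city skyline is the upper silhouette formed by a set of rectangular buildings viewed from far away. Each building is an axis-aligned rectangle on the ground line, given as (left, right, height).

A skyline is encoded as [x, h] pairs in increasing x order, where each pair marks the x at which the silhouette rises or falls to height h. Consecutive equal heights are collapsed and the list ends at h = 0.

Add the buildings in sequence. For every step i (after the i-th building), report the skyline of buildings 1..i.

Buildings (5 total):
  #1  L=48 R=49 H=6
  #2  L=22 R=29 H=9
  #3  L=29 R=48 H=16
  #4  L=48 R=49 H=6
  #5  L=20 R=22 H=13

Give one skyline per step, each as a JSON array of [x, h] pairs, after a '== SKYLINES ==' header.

== SKYLINES ==
[[48,6],[49,0]]
[[22,9],[29,0],[48,6],[49,0]]
[[22,9],[29,16],[48,6],[49,0]]
[[22,9],[29,16],[48,6],[49,0]]
[[20,13],[22,9],[29,16],[48,6],[49,0]]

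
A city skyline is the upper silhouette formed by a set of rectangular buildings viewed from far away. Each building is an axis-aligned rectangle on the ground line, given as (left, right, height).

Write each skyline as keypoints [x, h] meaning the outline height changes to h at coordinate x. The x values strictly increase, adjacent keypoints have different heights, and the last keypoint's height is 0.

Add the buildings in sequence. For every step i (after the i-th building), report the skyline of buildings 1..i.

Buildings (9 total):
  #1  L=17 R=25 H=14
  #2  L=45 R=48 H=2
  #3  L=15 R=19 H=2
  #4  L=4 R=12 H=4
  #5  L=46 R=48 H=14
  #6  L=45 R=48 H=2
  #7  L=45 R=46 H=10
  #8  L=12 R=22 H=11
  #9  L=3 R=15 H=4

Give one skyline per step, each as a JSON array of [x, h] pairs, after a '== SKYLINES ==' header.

== SKYLINES ==
[[17,14],[25,0]]
[[17,14],[25,0],[45,2],[48,0]]
[[15,2],[17,14],[25,0],[45,2],[48,0]]
[[4,4],[12,0],[15,2],[17,14],[25,0],[45,2],[48,0]]
[[4,4],[12,0],[15,2],[17,14],[25,0],[45,2],[46,14],[48,0]]
[[4,4],[12,0],[15,2],[17,14],[25,0],[45,2],[46,14],[48,0]]
[[4,4],[12,0],[15,2],[17,14],[25,0],[45,10],[46,14],[48,0]]
[[4,4],[12,11],[17,14],[25,0],[45,10],[46,14],[48,0]]
[[3,4],[12,11],[17,14],[25,0],[45,10],[46,14],[48,0]]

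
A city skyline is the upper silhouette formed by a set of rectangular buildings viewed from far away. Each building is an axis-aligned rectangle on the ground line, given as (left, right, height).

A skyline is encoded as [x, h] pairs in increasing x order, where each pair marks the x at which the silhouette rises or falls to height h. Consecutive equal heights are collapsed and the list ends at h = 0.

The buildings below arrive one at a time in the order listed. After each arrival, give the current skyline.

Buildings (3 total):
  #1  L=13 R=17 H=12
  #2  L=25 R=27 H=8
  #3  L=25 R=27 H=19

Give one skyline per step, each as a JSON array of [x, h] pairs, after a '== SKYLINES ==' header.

== SKYLINES ==
[[13,12],[17,0]]
[[13,12],[17,0],[25,8],[27,0]]
[[13,12],[17,0],[25,19],[27,0]]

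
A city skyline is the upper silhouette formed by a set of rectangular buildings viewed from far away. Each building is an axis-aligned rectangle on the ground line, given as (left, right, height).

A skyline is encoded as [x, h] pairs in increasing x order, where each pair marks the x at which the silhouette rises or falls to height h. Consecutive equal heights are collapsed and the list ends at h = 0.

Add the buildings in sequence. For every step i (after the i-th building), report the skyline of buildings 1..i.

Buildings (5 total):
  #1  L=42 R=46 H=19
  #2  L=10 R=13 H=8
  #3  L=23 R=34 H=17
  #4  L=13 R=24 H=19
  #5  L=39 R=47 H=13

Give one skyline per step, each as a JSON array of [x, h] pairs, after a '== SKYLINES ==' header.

== SKYLINES ==
[[42,19],[46,0]]
[[10,8],[13,0],[42,19],[46,0]]
[[10,8],[13,0],[23,17],[34,0],[42,19],[46,0]]
[[10,8],[13,19],[24,17],[34,0],[42,19],[46,0]]
[[10,8],[13,19],[24,17],[34,0],[39,13],[42,19],[46,13],[47,0]]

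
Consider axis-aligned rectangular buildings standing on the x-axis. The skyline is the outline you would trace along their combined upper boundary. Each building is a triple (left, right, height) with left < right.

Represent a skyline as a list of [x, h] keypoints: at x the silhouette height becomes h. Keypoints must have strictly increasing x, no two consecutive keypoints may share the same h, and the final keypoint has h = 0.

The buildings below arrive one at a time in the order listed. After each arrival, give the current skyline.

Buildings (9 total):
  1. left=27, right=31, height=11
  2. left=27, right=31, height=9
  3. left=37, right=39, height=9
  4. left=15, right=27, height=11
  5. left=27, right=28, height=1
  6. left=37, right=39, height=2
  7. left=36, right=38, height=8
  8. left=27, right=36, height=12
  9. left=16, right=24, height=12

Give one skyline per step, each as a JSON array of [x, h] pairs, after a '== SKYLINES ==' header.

== SKYLINES ==
[[27,11],[31,0]]
[[27,11],[31,0]]
[[27,11],[31,0],[37,9],[39,0]]
[[15,11],[31,0],[37,9],[39,0]]
[[15,11],[31,0],[37,9],[39,0]]
[[15,11],[31,0],[37,9],[39,0]]
[[15,11],[31,0],[36,8],[37,9],[39,0]]
[[15,11],[27,12],[36,8],[37,9],[39,0]]
[[15,11],[16,12],[24,11],[27,12],[36,8],[37,9],[39,0]]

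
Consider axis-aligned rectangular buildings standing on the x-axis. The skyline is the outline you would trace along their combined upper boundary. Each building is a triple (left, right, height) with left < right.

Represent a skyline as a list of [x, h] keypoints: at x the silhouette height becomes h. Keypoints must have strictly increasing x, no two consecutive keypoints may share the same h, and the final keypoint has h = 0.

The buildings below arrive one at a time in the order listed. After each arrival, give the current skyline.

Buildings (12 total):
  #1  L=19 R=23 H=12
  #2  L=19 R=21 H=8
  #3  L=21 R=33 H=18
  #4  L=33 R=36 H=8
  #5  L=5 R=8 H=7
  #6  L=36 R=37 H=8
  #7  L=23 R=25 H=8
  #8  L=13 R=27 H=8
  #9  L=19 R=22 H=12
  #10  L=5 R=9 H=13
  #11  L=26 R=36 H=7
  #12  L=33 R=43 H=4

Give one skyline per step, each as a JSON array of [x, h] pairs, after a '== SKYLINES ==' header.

== SKYLINES ==
[[19,12],[23,0]]
[[19,12],[23,0]]
[[19,12],[21,18],[33,0]]
[[19,12],[21,18],[33,8],[36,0]]
[[5,7],[8,0],[19,12],[21,18],[33,8],[36,0]]
[[5,7],[8,0],[19,12],[21,18],[33,8],[37,0]]
[[5,7],[8,0],[19,12],[21,18],[33,8],[37,0]]
[[5,7],[8,0],[13,8],[19,12],[21,18],[33,8],[37,0]]
[[5,7],[8,0],[13,8],[19,12],[21,18],[33,8],[37,0]]
[[5,13],[9,0],[13,8],[19,12],[21,18],[33,8],[37,0]]
[[5,13],[9,0],[13,8],[19,12],[21,18],[33,8],[37,0]]
[[5,13],[9,0],[13,8],[19,12],[21,18],[33,8],[37,4],[43,0]]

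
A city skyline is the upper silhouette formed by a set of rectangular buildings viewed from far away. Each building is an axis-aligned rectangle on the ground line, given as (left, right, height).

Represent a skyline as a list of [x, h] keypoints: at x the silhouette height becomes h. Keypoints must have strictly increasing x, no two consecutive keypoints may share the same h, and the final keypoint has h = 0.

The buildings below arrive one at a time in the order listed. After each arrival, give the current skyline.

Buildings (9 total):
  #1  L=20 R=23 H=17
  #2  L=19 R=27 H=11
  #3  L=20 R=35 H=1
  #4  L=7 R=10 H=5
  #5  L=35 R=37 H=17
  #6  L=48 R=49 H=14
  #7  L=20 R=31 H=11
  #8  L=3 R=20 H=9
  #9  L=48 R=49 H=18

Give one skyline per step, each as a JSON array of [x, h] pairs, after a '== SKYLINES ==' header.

== SKYLINES ==
[[20,17],[23,0]]
[[19,11],[20,17],[23,11],[27,0]]
[[19,11],[20,17],[23,11],[27,1],[35,0]]
[[7,5],[10,0],[19,11],[20,17],[23,11],[27,1],[35,0]]
[[7,5],[10,0],[19,11],[20,17],[23,11],[27,1],[35,17],[37,0]]
[[7,5],[10,0],[19,11],[20,17],[23,11],[27,1],[35,17],[37,0],[48,14],[49,0]]
[[7,5],[10,0],[19,11],[20,17],[23,11],[31,1],[35,17],[37,0],[48,14],[49,0]]
[[3,9],[19,11],[20,17],[23,11],[31,1],[35,17],[37,0],[48,14],[49,0]]
[[3,9],[19,11],[20,17],[23,11],[31,1],[35,17],[37,0],[48,18],[49,0]]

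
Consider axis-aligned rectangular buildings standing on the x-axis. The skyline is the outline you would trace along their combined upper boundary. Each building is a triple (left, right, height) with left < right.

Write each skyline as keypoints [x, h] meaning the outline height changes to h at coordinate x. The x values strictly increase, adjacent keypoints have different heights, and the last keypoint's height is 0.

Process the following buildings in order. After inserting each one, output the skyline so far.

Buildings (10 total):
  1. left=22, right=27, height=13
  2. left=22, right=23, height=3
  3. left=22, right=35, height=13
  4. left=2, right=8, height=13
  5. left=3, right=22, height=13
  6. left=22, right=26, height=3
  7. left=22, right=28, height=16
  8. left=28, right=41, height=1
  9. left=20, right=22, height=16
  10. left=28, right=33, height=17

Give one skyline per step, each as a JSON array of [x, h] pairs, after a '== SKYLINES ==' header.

== SKYLINES ==
[[22,13],[27,0]]
[[22,13],[27,0]]
[[22,13],[35,0]]
[[2,13],[8,0],[22,13],[35,0]]
[[2,13],[35,0]]
[[2,13],[35,0]]
[[2,13],[22,16],[28,13],[35,0]]
[[2,13],[22,16],[28,13],[35,1],[41,0]]
[[2,13],[20,16],[28,13],[35,1],[41,0]]
[[2,13],[20,16],[28,17],[33,13],[35,1],[41,0]]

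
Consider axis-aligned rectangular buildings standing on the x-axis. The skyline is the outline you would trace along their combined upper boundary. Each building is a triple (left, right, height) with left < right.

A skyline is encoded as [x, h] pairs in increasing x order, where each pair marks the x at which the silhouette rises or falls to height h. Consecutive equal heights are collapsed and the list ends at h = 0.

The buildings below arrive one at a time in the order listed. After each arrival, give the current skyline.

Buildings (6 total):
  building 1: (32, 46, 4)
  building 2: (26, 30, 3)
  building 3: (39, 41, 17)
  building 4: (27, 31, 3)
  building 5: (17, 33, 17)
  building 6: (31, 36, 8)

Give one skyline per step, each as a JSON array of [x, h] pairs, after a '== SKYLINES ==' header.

== SKYLINES ==
[[32,4],[46,0]]
[[26,3],[30,0],[32,4],[46,0]]
[[26,3],[30,0],[32,4],[39,17],[41,4],[46,0]]
[[26,3],[31,0],[32,4],[39,17],[41,4],[46,0]]
[[17,17],[33,4],[39,17],[41,4],[46,0]]
[[17,17],[33,8],[36,4],[39,17],[41,4],[46,0]]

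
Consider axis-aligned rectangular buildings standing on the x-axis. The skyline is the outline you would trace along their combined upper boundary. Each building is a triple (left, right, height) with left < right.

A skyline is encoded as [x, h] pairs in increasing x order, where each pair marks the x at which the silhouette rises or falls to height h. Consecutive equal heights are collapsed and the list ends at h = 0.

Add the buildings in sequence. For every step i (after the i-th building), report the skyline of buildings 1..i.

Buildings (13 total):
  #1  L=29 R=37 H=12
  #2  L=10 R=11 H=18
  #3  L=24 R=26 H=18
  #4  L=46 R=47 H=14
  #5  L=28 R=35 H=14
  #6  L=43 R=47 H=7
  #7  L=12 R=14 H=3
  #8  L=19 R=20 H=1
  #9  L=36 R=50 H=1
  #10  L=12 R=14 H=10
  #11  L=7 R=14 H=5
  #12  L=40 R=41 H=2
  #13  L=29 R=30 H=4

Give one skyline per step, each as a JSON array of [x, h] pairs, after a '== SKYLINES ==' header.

== SKYLINES ==
[[29,12],[37,0]]
[[10,18],[11,0],[29,12],[37,0]]
[[10,18],[11,0],[24,18],[26,0],[29,12],[37,0]]
[[10,18],[11,0],[24,18],[26,0],[29,12],[37,0],[46,14],[47,0]]
[[10,18],[11,0],[24,18],[26,0],[28,14],[35,12],[37,0],[46,14],[47,0]]
[[10,18],[11,0],[24,18],[26,0],[28,14],[35,12],[37,0],[43,7],[46,14],[47,0]]
[[10,18],[11,0],[12,3],[14,0],[24,18],[26,0],[28,14],[35,12],[37,0],[43,7],[46,14],[47,0]]
[[10,18],[11,0],[12,3],[14,0],[19,1],[20,0],[24,18],[26,0],[28,14],[35,12],[37,0],[43,7],[46,14],[47,0]]
[[10,18],[11,0],[12,3],[14,0],[19,1],[20,0],[24,18],[26,0],[28,14],[35,12],[37,1],[43,7],[46,14],[47,1],[50,0]]
[[10,18],[11,0],[12,10],[14,0],[19,1],[20,0],[24,18],[26,0],[28,14],[35,12],[37,1],[43,7],[46,14],[47,1],[50,0]]
[[7,5],[10,18],[11,5],[12,10],[14,0],[19,1],[20,0],[24,18],[26,0],[28,14],[35,12],[37,1],[43,7],[46,14],[47,1],[50,0]]
[[7,5],[10,18],[11,5],[12,10],[14,0],[19,1],[20,0],[24,18],[26,0],[28,14],[35,12],[37,1],[40,2],[41,1],[43,7],[46,14],[47,1],[50,0]]
[[7,5],[10,18],[11,5],[12,10],[14,0],[19,1],[20,0],[24,18],[26,0],[28,14],[35,12],[37,1],[40,2],[41,1],[43,7],[46,14],[47,1],[50,0]]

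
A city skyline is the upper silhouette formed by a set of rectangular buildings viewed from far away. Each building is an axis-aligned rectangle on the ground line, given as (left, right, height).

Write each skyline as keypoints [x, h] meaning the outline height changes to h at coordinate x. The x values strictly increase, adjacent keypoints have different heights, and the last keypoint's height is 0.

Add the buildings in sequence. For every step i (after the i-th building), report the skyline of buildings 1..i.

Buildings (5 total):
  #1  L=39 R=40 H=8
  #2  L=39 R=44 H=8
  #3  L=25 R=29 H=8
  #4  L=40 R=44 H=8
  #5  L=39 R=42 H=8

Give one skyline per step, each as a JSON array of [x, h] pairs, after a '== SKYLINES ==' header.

== SKYLINES ==
[[39,8],[40,0]]
[[39,8],[44,0]]
[[25,8],[29,0],[39,8],[44,0]]
[[25,8],[29,0],[39,8],[44,0]]
[[25,8],[29,0],[39,8],[44,0]]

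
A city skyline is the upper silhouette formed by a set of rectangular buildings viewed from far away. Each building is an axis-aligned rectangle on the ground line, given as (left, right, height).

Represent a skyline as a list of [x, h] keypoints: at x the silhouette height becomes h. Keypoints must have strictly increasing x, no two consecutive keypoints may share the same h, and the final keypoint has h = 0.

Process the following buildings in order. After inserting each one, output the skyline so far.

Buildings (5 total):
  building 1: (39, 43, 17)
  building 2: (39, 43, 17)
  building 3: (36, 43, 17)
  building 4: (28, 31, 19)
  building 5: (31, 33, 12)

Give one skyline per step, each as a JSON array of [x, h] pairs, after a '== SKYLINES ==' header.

== SKYLINES ==
[[39,17],[43,0]]
[[39,17],[43,0]]
[[36,17],[43,0]]
[[28,19],[31,0],[36,17],[43,0]]
[[28,19],[31,12],[33,0],[36,17],[43,0]]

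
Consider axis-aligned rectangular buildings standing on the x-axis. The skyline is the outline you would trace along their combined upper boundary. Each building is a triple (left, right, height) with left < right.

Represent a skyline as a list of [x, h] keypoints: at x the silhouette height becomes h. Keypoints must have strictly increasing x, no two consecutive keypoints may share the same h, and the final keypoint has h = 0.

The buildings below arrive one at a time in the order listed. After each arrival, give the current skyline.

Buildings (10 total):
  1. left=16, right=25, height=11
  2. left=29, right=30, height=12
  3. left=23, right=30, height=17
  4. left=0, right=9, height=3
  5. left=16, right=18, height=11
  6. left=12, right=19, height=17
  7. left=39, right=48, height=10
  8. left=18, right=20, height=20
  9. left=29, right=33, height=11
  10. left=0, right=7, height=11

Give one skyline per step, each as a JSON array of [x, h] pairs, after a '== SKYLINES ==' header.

== SKYLINES ==
[[16,11],[25,0]]
[[16,11],[25,0],[29,12],[30,0]]
[[16,11],[23,17],[30,0]]
[[0,3],[9,0],[16,11],[23,17],[30,0]]
[[0,3],[9,0],[16,11],[23,17],[30,0]]
[[0,3],[9,0],[12,17],[19,11],[23,17],[30,0]]
[[0,3],[9,0],[12,17],[19,11],[23,17],[30,0],[39,10],[48,0]]
[[0,3],[9,0],[12,17],[18,20],[20,11],[23,17],[30,0],[39,10],[48,0]]
[[0,3],[9,0],[12,17],[18,20],[20,11],[23,17],[30,11],[33,0],[39,10],[48,0]]
[[0,11],[7,3],[9,0],[12,17],[18,20],[20,11],[23,17],[30,11],[33,0],[39,10],[48,0]]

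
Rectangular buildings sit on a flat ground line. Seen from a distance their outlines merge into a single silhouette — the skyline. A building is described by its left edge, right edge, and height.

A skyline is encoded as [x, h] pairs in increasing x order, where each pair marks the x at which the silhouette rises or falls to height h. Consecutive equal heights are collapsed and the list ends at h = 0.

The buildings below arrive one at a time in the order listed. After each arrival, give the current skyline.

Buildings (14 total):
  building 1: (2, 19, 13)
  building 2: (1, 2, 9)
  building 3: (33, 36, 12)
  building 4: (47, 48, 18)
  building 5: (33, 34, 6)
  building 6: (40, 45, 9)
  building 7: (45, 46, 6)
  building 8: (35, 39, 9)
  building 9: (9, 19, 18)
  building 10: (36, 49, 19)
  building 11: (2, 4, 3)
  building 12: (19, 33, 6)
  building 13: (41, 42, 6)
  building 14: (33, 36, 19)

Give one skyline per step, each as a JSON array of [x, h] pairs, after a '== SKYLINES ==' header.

== SKYLINES ==
[[2,13],[19,0]]
[[1,9],[2,13],[19,0]]
[[1,9],[2,13],[19,0],[33,12],[36,0]]
[[1,9],[2,13],[19,0],[33,12],[36,0],[47,18],[48,0]]
[[1,9],[2,13],[19,0],[33,12],[36,0],[47,18],[48,0]]
[[1,9],[2,13],[19,0],[33,12],[36,0],[40,9],[45,0],[47,18],[48,0]]
[[1,9],[2,13],[19,0],[33,12],[36,0],[40,9],[45,6],[46,0],[47,18],[48,0]]
[[1,9],[2,13],[19,0],[33,12],[36,9],[39,0],[40,9],[45,6],[46,0],[47,18],[48,0]]
[[1,9],[2,13],[9,18],[19,0],[33,12],[36,9],[39,0],[40,9],[45,6],[46,0],[47,18],[48,0]]
[[1,9],[2,13],[9,18],[19,0],[33,12],[36,19],[49,0]]
[[1,9],[2,13],[9,18],[19,0],[33,12],[36,19],[49,0]]
[[1,9],[2,13],[9,18],[19,6],[33,12],[36,19],[49,0]]
[[1,9],[2,13],[9,18],[19,6],[33,12],[36,19],[49,0]]
[[1,9],[2,13],[9,18],[19,6],[33,19],[49,0]]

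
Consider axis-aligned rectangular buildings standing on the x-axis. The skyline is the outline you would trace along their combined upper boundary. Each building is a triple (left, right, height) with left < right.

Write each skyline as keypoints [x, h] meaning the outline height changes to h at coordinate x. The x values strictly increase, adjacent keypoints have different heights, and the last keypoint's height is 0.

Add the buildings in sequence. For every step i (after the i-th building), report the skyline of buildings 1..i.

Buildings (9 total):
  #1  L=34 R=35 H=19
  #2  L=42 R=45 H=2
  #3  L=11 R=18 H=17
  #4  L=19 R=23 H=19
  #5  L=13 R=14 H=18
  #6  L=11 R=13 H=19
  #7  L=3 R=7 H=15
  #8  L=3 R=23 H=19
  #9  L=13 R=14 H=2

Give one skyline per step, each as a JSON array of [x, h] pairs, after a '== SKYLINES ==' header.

== SKYLINES ==
[[34,19],[35,0]]
[[34,19],[35,0],[42,2],[45,0]]
[[11,17],[18,0],[34,19],[35,0],[42,2],[45,0]]
[[11,17],[18,0],[19,19],[23,0],[34,19],[35,0],[42,2],[45,0]]
[[11,17],[13,18],[14,17],[18,0],[19,19],[23,0],[34,19],[35,0],[42,2],[45,0]]
[[11,19],[13,18],[14,17],[18,0],[19,19],[23,0],[34,19],[35,0],[42,2],[45,0]]
[[3,15],[7,0],[11,19],[13,18],[14,17],[18,0],[19,19],[23,0],[34,19],[35,0],[42,2],[45,0]]
[[3,19],[23,0],[34,19],[35,0],[42,2],[45,0]]
[[3,19],[23,0],[34,19],[35,0],[42,2],[45,0]]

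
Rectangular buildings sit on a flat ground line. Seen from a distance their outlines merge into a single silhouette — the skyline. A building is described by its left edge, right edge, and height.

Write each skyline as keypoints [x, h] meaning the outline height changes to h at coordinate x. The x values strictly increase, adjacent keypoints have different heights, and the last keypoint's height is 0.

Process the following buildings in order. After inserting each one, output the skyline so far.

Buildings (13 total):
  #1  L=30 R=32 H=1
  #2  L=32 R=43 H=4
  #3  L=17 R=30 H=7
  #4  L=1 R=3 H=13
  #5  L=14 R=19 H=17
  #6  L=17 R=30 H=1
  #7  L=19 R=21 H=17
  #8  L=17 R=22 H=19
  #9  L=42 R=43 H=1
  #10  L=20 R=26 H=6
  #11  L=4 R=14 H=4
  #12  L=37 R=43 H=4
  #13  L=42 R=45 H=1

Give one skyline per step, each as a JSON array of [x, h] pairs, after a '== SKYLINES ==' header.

== SKYLINES ==
[[30,1],[32,0]]
[[30,1],[32,4],[43,0]]
[[17,7],[30,1],[32,4],[43,0]]
[[1,13],[3,0],[17,7],[30,1],[32,4],[43,0]]
[[1,13],[3,0],[14,17],[19,7],[30,1],[32,4],[43,0]]
[[1,13],[3,0],[14,17],[19,7],[30,1],[32,4],[43,0]]
[[1,13],[3,0],[14,17],[21,7],[30,1],[32,4],[43,0]]
[[1,13],[3,0],[14,17],[17,19],[22,7],[30,1],[32,4],[43,0]]
[[1,13],[3,0],[14,17],[17,19],[22,7],[30,1],[32,4],[43,0]]
[[1,13],[3,0],[14,17],[17,19],[22,7],[30,1],[32,4],[43,0]]
[[1,13],[3,0],[4,4],[14,17],[17,19],[22,7],[30,1],[32,4],[43,0]]
[[1,13],[3,0],[4,4],[14,17],[17,19],[22,7],[30,1],[32,4],[43,0]]
[[1,13],[3,0],[4,4],[14,17],[17,19],[22,7],[30,1],[32,4],[43,1],[45,0]]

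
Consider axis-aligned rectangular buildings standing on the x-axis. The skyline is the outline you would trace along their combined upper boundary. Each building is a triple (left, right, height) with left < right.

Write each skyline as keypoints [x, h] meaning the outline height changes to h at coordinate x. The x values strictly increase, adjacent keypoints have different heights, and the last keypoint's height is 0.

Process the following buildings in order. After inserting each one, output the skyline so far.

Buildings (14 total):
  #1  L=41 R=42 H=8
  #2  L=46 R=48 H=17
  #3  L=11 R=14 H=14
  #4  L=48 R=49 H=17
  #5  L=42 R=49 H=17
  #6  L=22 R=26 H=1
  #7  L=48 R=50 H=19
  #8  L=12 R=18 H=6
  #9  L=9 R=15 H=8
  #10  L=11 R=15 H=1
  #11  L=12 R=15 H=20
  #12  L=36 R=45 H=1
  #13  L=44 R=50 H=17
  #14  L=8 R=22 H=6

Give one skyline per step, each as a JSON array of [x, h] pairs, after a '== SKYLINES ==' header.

== SKYLINES ==
[[41,8],[42,0]]
[[41,8],[42,0],[46,17],[48,0]]
[[11,14],[14,0],[41,8],[42,0],[46,17],[48,0]]
[[11,14],[14,0],[41,8],[42,0],[46,17],[49,0]]
[[11,14],[14,0],[41,8],[42,17],[49,0]]
[[11,14],[14,0],[22,1],[26,0],[41,8],[42,17],[49,0]]
[[11,14],[14,0],[22,1],[26,0],[41,8],[42,17],[48,19],[50,0]]
[[11,14],[14,6],[18,0],[22,1],[26,0],[41,8],[42,17],[48,19],[50,0]]
[[9,8],[11,14],[14,8],[15,6],[18,0],[22,1],[26,0],[41,8],[42,17],[48,19],[50,0]]
[[9,8],[11,14],[14,8],[15,6],[18,0],[22,1],[26,0],[41,8],[42,17],[48,19],[50,0]]
[[9,8],[11,14],[12,20],[15,6],[18,0],[22,1],[26,0],[41,8],[42,17],[48,19],[50,0]]
[[9,8],[11,14],[12,20],[15,6],[18,0],[22,1],[26,0],[36,1],[41,8],[42,17],[48,19],[50,0]]
[[9,8],[11,14],[12,20],[15,6],[18,0],[22,1],[26,0],[36,1],[41,8],[42,17],[48,19],[50,0]]
[[8,6],[9,8],[11,14],[12,20],[15,6],[22,1],[26,0],[36,1],[41,8],[42,17],[48,19],[50,0]]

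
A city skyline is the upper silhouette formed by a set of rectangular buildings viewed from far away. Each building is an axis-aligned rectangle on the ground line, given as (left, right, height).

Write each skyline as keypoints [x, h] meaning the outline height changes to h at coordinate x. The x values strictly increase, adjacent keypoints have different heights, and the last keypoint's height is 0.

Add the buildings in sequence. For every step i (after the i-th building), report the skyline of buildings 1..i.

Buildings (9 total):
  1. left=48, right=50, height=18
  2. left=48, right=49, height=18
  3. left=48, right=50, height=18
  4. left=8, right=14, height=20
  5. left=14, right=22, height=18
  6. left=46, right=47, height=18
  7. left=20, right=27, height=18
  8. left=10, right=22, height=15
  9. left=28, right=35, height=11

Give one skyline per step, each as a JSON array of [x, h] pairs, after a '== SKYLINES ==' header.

== SKYLINES ==
[[48,18],[50,0]]
[[48,18],[50,0]]
[[48,18],[50,0]]
[[8,20],[14,0],[48,18],[50,0]]
[[8,20],[14,18],[22,0],[48,18],[50,0]]
[[8,20],[14,18],[22,0],[46,18],[47,0],[48,18],[50,0]]
[[8,20],[14,18],[27,0],[46,18],[47,0],[48,18],[50,0]]
[[8,20],[14,18],[27,0],[46,18],[47,0],[48,18],[50,0]]
[[8,20],[14,18],[27,0],[28,11],[35,0],[46,18],[47,0],[48,18],[50,0]]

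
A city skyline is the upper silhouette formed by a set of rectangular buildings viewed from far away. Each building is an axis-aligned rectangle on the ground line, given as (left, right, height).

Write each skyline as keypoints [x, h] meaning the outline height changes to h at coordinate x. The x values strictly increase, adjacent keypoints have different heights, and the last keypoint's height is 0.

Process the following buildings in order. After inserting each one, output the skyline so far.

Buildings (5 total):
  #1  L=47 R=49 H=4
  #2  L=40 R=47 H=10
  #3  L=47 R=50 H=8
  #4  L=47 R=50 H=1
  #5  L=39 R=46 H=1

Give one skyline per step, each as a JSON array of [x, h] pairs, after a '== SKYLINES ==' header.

== SKYLINES ==
[[47,4],[49,0]]
[[40,10],[47,4],[49,0]]
[[40,10],[47,8],[50,0]]
[[40,10],[47,8],[50,0]]
[[39,1],[40,10],[47,8],[50,0]]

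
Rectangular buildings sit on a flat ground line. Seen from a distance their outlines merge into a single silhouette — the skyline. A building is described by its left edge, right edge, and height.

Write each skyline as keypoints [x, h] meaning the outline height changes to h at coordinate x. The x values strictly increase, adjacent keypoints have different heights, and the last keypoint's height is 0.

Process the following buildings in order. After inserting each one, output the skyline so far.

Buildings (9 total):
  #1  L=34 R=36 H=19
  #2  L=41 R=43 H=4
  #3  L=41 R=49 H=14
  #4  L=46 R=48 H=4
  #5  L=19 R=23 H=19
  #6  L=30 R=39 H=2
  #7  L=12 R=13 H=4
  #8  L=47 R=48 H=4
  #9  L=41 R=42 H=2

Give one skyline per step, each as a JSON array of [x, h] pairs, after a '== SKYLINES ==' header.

== SKYLINES ==
[[34,19],[36,0]]
[[34,19],[36,0],[41,4],[43,0]]
[[34,19],[36,0],[41,14],[49,0]]
[[34,19],[36,0],[41,14],[49,0]]
[[19,19],[23,0],[34,19],[36,0],[41,14],[49,0]]
[[19,19],[23,0],[30,2],[34,19],[36,2],[39,0],[41,14],[49,0]]
[[12,4],[13,0],[19,19],[23,0],[30,2],[34,19],[36,2],[39,0],[41,14],[49,0]]
[[12,4],[13,0],[19,19],[23,0],[30,2],[34,19],[36,2],[39,0],[41,14],[49,0]]
[[12,4],[13,0],[19,19],[23,0],[30,2],[34,19],[36,2],[39,0],[41,14],[49,0]]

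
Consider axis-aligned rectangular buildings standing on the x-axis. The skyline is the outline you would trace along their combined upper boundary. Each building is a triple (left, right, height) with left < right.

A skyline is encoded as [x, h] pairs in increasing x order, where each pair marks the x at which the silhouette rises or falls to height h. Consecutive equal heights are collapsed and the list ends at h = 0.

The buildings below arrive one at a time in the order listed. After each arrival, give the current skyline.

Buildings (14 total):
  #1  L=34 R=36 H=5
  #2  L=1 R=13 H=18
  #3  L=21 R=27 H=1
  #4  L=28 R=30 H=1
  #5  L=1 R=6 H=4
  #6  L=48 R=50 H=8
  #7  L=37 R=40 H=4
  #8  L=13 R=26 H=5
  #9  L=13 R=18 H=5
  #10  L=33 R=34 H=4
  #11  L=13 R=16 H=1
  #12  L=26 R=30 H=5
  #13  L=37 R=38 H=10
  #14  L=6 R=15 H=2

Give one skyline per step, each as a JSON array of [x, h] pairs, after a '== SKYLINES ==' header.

== SKYLINES ==
[[34,5],[36,0]]
[[1,18],[13,0],[34,5],[36,0]]
[[1,18],[13,0],[21,1],[27,0],[34,5],[36,0]]
[[1,18],[13,0],[21,1],[27,0],[28,1],[30,0],[34,5],[36,0]]
[[1,18],[13,0],[21,1],[27,0],[28,1],[30,0],[34,5],[36,0]]
[[1,18],[13,0],[21,1],[27,0],[28,1],[30,0],[34,5],[36,0],[48,8],[50,0]]
[[1,18],[13,0],[21,1],[27,0],[28,1],[30,0],[34,5],[36,0],[37,4],[40,0],[48,8],[50,0]]
[[1,18],[13,5],[26,1],[27,0],[28,1],[30,0],[34,5],[36,0],[37,4],[40,0],[48,8],[50,0]]
[[1,18],[13,5],[26,1],[27,0],[28,1],[30,0],[34,5],[36,0],[37,4],[40,0],[48,8],[50,0]]
[[1,18],[13,5],[26,1],[27,0],[28,1],[30,0],[33,4],[34,5],[36,0],[37,4],[40,0],[48,8],[50,0]]
[[1,18],[13,5],[26,1],[27,0],[28,1],[30,0],[33,4],[34,5],[36,0],[37,4],[40,0],[48,8],[50,0]]
[[1,18],[13,5],[30,0],[33,4],[34,5],[36,0],[37,4],[40,0],[48,8],[50,0]]
[[1,18],[13,5],[30,0],[33,4],[34,5],[36,0],[37,10],[38,4],[40,0],[48,8],[50,0]]
[[1,18],[13,5],[30,0],[33,4],[34,5],[36,0],[37,10],[38,4],[40,0],[48,8],[50,0]]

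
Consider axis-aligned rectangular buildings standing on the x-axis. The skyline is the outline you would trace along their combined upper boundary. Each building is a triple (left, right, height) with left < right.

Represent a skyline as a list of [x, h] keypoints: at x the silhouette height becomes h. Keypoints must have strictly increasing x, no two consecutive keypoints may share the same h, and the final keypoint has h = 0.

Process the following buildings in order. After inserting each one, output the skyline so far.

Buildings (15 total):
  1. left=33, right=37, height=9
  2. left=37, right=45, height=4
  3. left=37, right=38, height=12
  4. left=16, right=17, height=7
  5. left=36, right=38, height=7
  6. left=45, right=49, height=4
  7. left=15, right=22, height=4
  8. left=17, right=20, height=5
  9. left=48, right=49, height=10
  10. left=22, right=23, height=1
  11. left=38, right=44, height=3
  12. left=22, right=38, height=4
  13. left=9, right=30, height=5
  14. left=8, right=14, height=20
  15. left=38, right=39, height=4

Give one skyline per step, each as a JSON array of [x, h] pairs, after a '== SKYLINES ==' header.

== SKYLINES ==
[[33,9],[37,0]]
[[33,9],[37,4],[45,0]]
[[33,9],[37,12],[38,4],[45,0]]
[[16,7],[17,0],[33,9],[37,12],[38,4],[45,0]]
[[16,7],[17,0],[33,9],[37,12],[38,4],[45,0]]
[[16,7],[17,0],[33,9],[37,12],[38,4],[49,0]]
[[15,4],[16,7],[17,4],[22,0],[33,9],[37,12],[38,4],[49,0]]
[[15,4],[16,7],[17,5],[20,4],[22,0],[33,9],[37,12],[38,4],[49,0]]
[[15,4],[16,7],[17,5],[20,4],[22,0],[33,9],[37,12],[38,4],[48,10],[49,0]]
[[15,4],[16,7],[17,5],[20,4],[22,1],[23,0],[33,9],[37,12],[38,4],[48,10],[49,0]]
[[15,4],[16,7],[17,5],[20,4],[22,1],[23,0],[33,9],[37,12],[38,4],[48,10],[49,0]]
[[15,4],[16,7],[17,5],[20,4],[33,9],[37,12],[38,4],[48,10],[49,0]]
[[9,5],[16,7],[17,5],[30,4],[33,9],[37,12],[38,4],[48,10],[49,0]]
[[8,20],[14,5],[16,7],[17,5],[30,4],[33,9],[37,12],[38,4],[48,10],[49,0]]
[[8,20],[14,5],[16,7],[17,5],[30,4],[33,9],[37,12],[38,4],[48,10],[49,0]]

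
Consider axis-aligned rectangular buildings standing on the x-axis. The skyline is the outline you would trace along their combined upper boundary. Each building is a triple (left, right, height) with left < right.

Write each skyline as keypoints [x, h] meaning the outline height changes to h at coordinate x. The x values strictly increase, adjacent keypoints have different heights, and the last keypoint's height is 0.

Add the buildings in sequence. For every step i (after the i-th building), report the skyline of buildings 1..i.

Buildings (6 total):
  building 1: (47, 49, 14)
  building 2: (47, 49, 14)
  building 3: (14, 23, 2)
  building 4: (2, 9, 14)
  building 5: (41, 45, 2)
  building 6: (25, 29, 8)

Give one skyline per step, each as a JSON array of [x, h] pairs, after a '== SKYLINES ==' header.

== SKYLINES ==
[[47,14],[49,0]]
[[47,14],[49,0]]
[[14,2],[23,0],[47,14],[49,0]]
[[2,14],[9,0],[14,2],[23,0],[47,14],[49,0]]
[[2,14],[9,0],[14,2],[23,0],[41,2],[45,0],[47,14],[49,0]]
[[2,14],[9,0],[14,2],[23,0],[25,8],[29,0],[41,2],[45,0],[47,14],[49,0]]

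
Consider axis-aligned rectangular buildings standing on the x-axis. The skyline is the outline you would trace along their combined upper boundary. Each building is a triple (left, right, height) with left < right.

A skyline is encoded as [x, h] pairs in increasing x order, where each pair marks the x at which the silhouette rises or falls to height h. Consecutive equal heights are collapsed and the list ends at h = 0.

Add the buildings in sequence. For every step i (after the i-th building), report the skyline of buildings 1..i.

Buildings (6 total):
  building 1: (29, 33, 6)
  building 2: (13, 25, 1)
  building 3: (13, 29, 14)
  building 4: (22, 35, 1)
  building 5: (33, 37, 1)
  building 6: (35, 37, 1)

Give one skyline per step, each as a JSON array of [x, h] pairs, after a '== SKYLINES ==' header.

== SKYLINES ==
[[29,6],[33,0]]
[[13,1],[25,0],[29,6],[33,0]]
[[13,14],[29,6],[33,0]]
[[13,14],[29,6],[33,1],[35,0]]
[[13,14],[29,6],[33,1],[37,0]]
[[13,14],[29,6],[33,1],[37,0]]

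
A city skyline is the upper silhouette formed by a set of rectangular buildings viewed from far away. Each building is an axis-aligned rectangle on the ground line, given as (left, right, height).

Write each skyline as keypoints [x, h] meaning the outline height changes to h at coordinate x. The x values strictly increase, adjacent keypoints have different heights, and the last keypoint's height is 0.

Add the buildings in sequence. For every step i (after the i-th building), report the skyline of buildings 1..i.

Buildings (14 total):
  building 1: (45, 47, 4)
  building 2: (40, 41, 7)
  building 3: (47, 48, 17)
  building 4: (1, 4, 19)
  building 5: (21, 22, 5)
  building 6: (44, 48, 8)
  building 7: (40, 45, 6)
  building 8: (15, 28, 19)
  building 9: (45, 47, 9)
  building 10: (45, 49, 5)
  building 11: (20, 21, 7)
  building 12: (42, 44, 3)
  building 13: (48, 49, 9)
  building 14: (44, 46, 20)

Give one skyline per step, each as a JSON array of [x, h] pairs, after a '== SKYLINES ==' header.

== SKYLINES ==
[[45,4],[47,0]]
[[40,7],[41,0],[45,4],[47,0]]
[[40,7],[41,0],[45,4],[47,17],[48,0]]
[[1,19],[4,0],[40,7],[41,0],[45,4],[47,17],[48,0]]
[[1,19],[4,0],[21,5],[22,0],[40,7],[41,0],[45,4],[47,17],[48,0]]
[[1,19],[4,0],[21,5],[22,0],[40,7],[41,0],[44,8],[47,17],[48,0]]
[[1,19],[4,0],[21,5],[22,0],[40,7],[41,6],[44,8],[47,17],[48,0]]
[[1,19],[4,0],[15,19],[28,0],[40,7],[41,6],[44,8],[47,17],[48,0]]
[[1,19],[4,0],[15,19],[28,0],[40,7],[41,6],[44,8],[45,9],[47,17],[48,0]]
[[1,19],[4,0],[15,19],[28,0],[40,7],[41,6],[44,8],[45,9],[47,17],[48,5],[49,0]]
[[1,19],[4,0],[15,19],[28,0],[40,7],[41,6],[44,8],[45,9],[47,17],[48,5],[49,0]]
[[1,19],[4,0],[15,19],[28,0],[40,7],[41,6],[44,8],[45,9],[47,17],[48,5],[49,0]]
[[1,19],[4,0],[15,19],[28,0],[40,7],[41,6],[44,8],[45,9],[47,17],[48,9],[49,0]]
[[1,19],[4,0],[15,19],[28,0],[40,7],[41,6],[44,20],[46,9],[47,17],[48,9],[49,0]]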